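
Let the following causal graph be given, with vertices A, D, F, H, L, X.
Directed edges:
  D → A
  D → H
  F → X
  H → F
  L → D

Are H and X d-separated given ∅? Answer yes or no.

No — H and X are d-connected given ∅.

Bayes-Ball from H | ∅ reaches {A,D,F,L,X}.
X ∈ reach(H|∅) ⇒ H ⊥̸ X | ∅.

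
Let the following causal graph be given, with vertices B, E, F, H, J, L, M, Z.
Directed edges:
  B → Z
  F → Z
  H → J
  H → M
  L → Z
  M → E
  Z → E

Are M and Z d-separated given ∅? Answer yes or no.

Bayes-Ball from M | ∅ reaches {E,H,J}.
Z ∉ reach(M|∅) ⇒ M ⊥ Z | ∅.

Yes — M ⊥ Z | ∅.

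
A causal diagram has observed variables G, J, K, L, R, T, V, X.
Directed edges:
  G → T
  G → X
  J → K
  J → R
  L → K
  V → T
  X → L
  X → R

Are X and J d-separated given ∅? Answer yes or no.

Bayes-Ball from X | ∅ reaches {G,K,L,R,T}.
J ∉ reach(X|∅) ⇒ X ⊥ J | ∅.

Yes — X ⊥ J | ∅.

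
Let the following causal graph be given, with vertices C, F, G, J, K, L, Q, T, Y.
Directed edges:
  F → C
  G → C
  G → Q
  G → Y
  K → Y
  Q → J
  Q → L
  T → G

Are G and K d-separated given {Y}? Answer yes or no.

No — G and K are d-connected given {Y}.

Bayes-Ball from G | {Y} reaches {C,J,K,L,Q,T}.
K ∈ reach(G|{Y}) ⇒ G ⊥̸ K | {Y}.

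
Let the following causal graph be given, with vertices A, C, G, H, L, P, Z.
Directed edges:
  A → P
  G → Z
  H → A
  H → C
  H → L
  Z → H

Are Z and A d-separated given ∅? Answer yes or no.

Bayes-Ball from Z | ∅ reaches {A,C,G,H,L,P}.
A ∈ reach(Z|∅) ⇒ Z ⊥̸ A | ∅.

No — Z and A are d-connected given ∅.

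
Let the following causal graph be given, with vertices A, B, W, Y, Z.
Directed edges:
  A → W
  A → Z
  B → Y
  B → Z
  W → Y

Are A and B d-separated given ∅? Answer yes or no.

Yes — A ⊥ B | ∅.

Bayes-Ball from A | ∅ reaches {W,Y,Z}.
B ∉ reach(A|∅) ⇒ A ⊥ B | ∅.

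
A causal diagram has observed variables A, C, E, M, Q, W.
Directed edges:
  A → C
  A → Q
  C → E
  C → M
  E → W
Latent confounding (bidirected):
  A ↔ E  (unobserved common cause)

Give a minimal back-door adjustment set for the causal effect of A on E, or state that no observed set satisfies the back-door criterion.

desc(A)\{A}={C,E,M,Q,W}; candidates ⊆ {—}.
A↔E: latent back-door arc(s) into A.
size 0: {}; under {} A still reaches {E,W} ∋ E.
A↔E cannot be blocked by any observed set — no back-door set.

A→E: no observed back-door set.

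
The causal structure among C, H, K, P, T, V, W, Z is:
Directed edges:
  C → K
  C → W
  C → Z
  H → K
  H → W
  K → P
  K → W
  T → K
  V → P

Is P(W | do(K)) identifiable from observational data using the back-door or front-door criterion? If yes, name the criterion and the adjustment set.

desc(K)\{K}={P,W}; candidates ⊆ {C,H,T,V,Z}.
size 0: {}; under {} K still reaches {C,H,T,W,Z} ∋ W.
size 1: {C}, {H}, {T} …(+2); under {C} K still reaches {H,T,W} ∋ W.
{C,H}: K⊥W given {C,H} in G with K→· removed — back-door holds.
P(W|do(K)) = Σ_{C,H} P(W|K,C,H)·P(C,H).

P(W|do(K)): backdoor, adjust for {C, H}.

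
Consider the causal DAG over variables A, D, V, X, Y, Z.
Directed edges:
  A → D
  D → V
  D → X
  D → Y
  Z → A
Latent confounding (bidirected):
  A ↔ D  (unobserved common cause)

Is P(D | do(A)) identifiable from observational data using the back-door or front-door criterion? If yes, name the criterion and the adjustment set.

P(D|do(A)): not identifiable (no BD/FD set).

desc(A)\{A}={D,V,X,Y}; candidates ⊆ {Z}.
A↔D: latent back-door arc(s) into A.
size 0: {}; under {} A still reaches {D,V,X,Y,Z} ∋ D.
size 1: {Z}; under {Z} A still reaches {D,V,X,Y} ∋ D.
A↔D cannot be blocked by any observed set — no back-door set.
No mediator lies on a directed A→…→D path.
Neither criterion identifies P(D|do(A)) in this graph.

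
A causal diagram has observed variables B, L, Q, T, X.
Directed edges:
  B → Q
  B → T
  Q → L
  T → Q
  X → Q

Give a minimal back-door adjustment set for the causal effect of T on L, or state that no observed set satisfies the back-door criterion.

desc(T)\{T}={L,Q}; candidates ⊆ {B,X}.
size 0: {}; under {} T still reaches {B,L,Q} ∋ L.
{B}: T⊥L given {B} in G with T→· removed — back-door holds.

T→L: minimal back-door set {B}.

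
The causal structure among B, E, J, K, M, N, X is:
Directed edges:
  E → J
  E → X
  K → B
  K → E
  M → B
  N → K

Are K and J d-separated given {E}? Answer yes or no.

Yes — K ⊥ J | {E}.

Bayes-Ball from K | {E} reaches {B,N}.
J ∉ reach(K|{E}) ⇒ K ⊥ J | {E}.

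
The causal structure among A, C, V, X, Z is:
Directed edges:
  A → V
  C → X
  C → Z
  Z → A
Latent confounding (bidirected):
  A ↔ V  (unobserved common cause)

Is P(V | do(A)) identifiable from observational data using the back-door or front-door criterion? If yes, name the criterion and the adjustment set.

desc(A)\{A}={V}; candidates ⊆ {C,X,Z}.
A↔V: latent back-door arc(s) into A.
size 0: {}; under {} A still reaches {C,V,X,Z} ∋ V.
size 1: {C}, {X}, {Z}; under {C} A still reaches {V,Z} ∋ V.
size 2: {C,X}, {C,Z}, {X,Z}; under {C,X} A still reaches {V,Z} ∋ V.
A↔V cannot be blocked by any observed set — no back-door set.
No mediator lies on a directed A→…→V path.
Neither criterion identifies P(V|do(A)) in this graph.

P(V|do(A)): not identifiable (no BD/FD set).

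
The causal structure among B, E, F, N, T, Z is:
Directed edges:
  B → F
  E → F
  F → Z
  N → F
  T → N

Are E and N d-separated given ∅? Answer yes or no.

Bayes-Ball from E | ∅ reaches {F,Z}.
N ∉ reach(E|∅) ⇒ E ⊥ N | ∅.

Yes — E ⊥ N | ∅.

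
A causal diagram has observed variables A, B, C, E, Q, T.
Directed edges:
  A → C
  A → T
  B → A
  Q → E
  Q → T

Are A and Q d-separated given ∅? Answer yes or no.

Bayes-Ball from A | ∅ reaches {B,C,T}.
Q ∉ reach(A|∅) ⇒ A ⊥ Q | ∅.

Yes — A ⊥ Q | ∅.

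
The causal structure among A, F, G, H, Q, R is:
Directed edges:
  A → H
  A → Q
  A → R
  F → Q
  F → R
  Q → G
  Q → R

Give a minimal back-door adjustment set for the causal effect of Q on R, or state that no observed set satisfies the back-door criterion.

desc(Q)\{Q}={G,R}; candidates ⊆ {A,F,H}.
size 0: {}; under {} Q still reaches {A,F,H,R} ∋ R.
size 1: {A}, {F}, {H}; under {A} Q still reaches {F,R} ∋ R.
{A,F}: Q⊥R given {A,F} in G with Q→· removed — back-door holds.

Q→R: minimal back-door set {A, F}.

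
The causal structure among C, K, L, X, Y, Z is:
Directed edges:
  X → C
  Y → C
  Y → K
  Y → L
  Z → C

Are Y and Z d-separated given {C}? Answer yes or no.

Bayes-Ball from Y | {C} reaches {K,L,X,Z}.
Z ∈ reach(Y|{C}) ⇒ Y ⊥̸ Z | {C}.

No — Y and Z are d-connected given {C}.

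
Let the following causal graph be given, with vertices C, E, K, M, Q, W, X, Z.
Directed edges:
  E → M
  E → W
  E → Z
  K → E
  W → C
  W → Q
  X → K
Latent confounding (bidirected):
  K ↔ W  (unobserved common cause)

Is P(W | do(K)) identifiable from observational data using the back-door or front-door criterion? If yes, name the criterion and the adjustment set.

P(W|do(K)): frontdoor, adjust for {E}.

desc(K)\{K}={C,E,M,Q,W,Z}; candidates ⊆ {X}.
K↔W: latent back-door arc(s) into K.
size 0: {}; under {} K still reaches {C,Q,W,X} ∋ W.
size 1: {X}; under {X} K still reaches {C,Q,W} ∋ W.
K↔W cannot be blocked by any observed set — no back-door set.
{E}: (i) intercepts every directed K→W path; (ii) no back-door K→{E}; (iii) {K} blocks every back-door {E}→W. Front-door holds.
P(W|do(K)) = Σ_{E} P(E|K) Σ_{K'} P(W|E,K')P(K').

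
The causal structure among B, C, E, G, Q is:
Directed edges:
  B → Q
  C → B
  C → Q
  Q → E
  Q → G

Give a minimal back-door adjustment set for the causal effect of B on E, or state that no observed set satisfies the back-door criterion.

B→E: minimal back-door set {C}.

desc(B)\{B}={E,G,Q}; candidates ⊆ {C}.
size 0: {}; under {} B still reaches {C,E,G,Q} ∋ E.
{C}: B⊥E given {C} in G with B→· removed — back-door holds.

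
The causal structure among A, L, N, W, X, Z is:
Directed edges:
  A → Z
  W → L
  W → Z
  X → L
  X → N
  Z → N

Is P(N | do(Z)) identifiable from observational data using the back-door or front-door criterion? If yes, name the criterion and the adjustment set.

P(N|do(Z)): backdoor, adjust for ∅.

desc(Z)\{Z}={N}; candidates ⊆ {A,L,W,X}.
∅: Z⊥N given ∅ in G with Z→· removed — back-door holds.
P(N|do(Z)) = P(N|Z) — no adjustment needed.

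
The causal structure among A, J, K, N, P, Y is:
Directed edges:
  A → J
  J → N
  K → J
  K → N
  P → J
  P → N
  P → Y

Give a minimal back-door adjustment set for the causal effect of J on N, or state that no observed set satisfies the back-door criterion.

J→N: minimal back-door set {K, P}.

desc(J)\{J}={N}; candidates ⊆ {A,K,P,Y}.
size 0: {}; under {} J still reaches {A,K,N,P,Y} ∋ N.
size 1: {A}, {K}, {P} …(+1); under {A} J still reaches {K,N,P,Y} ∋ N.
{K,P}: J⊥N given {K,P} in G with J→· removed — back-door holds.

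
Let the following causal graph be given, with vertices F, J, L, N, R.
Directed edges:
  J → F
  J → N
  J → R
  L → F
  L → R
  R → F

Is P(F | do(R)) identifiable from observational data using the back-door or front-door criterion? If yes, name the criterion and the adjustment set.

P(F|do(R)): backdoor, adjust for {J, L}.

desc(R)\{R}={F}; candidates ⊆ {J,L,N}.
size 0: {}; under {} R still reaches {F,J,L,N} ∋ F.
size 1: {J}, {L}, {N}; under {J} R still reaches {F,L} ∋ F.
{J,L}: R⊥F given {J,L} in G with R→· removed — back-door holds.
P(F|do(R)) = Σ_{J,L} P(F|R,J,L)·P(J,L).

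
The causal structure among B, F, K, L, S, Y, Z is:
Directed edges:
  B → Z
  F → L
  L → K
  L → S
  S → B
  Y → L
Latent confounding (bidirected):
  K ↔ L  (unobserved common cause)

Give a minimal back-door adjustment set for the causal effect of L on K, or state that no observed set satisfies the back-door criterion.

L→K: no observed back-door set.

desc(L)\{L}={B,K,S,Z}; candidates ⊆ {F,Y}.
L↔K: latent back-door arc(s) into L.
size 0: {}; under {} L still reaches {F,K,Y} ∋ K.
size 1: {F}, {Y}; under {F} L still reaches {K,Y} ∋ K.
size 2: {F,Y}; under {F,Y} L still reaches {K} ∋ K.
L↔K cannot be blocked by any observed set — no back-door set.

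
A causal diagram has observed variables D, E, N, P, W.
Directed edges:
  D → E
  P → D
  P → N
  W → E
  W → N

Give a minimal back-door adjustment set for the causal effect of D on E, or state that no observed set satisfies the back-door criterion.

desc(D)\{D}={E}; candidates ⊆ {N,P,W}.
∅: D⊥E given ∅ in G with D→· removed — back-door holds.

D→E: minimal back-door set ∅.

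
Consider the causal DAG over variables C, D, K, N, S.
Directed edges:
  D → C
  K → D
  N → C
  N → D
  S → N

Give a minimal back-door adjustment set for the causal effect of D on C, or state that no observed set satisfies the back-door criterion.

desc(D)\{D}={C}; candidates ⊆ {K,N,S}.
size 0: {}; under {} D still reaches {C,K,N,S} ∋ C.
{N}: D⊥C given {N} in G with D→· removed — back-door holds.

D→C: minimal back-door set {N}.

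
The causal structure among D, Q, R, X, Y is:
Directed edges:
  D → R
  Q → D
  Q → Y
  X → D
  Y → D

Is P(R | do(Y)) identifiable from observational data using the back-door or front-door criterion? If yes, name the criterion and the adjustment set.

desc(Y)\{Y}={D,R}; candidates ⊆ {Q,X}.
size 0: {}; under {} Y still reaches {D,Q,R} ∋ R.
{Q}: Y⊥R given {Q} in G with Y→· removed — back-door holds.
P(R|do(Y)) = Σ_{Q} P(R|Y,Q)·P(Q).

P(R|do(Y)): backdoor, adjust for {Q}.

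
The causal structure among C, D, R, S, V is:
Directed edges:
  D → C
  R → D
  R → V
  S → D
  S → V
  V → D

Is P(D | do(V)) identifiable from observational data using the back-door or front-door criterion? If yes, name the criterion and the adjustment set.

P(D|do(V)): backdoor, adjust for {R, S}.

desc(V)\{V}={C,D}; candidates ⊆ {R,S}.
size 0: {}; under {} V still reaches {C,D,R,S} ∋ D.
size 1: {R}, {S}; under {R} V still reaches {C,D,S} ∋ D.
{R,S}: V⊥D given {R,S} in G with V→· removed — back-door holds.
P(D|do(V)) = Σ_{R,S} P(D|V,R,S)·P(R,S).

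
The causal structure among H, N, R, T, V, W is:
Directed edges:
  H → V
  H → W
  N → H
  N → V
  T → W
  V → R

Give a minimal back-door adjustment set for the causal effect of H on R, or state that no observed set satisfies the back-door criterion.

desc(H)\{H}={R,V,W}; candidates ⊆ {N,T}.
size 0: {}; under {} H still reaches {N,R,V} ∋ R.
{N}: H⊥R given {N} in G with H→· removed — back-door holds.

H→R: minimal back-door set {N}.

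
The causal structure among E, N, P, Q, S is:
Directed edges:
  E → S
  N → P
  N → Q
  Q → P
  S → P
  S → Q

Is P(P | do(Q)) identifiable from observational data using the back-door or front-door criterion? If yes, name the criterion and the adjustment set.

P(P|do(Q)): backdoor, adjust for {N, S}.

desc(Q)\{Q}={P}; candidates ⊆ {E,N,S}.
size 0: {}; under {} Q still reaches {E,N,P,S} ∋ P.
size 1: {E}, {N}, {S}; under {E} Q still reaches {N,P,S} ∋ P.
{N,S}: Q⊥P given {N,S} in G with Q→· removed — back-door holds.
P(P|do(Q)) = Σ_{N,S} P(P|Q,N,S)·P(N,S).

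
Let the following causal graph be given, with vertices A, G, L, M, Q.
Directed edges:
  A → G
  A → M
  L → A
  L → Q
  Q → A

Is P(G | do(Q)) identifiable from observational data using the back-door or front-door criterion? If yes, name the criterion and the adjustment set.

P(G|do(Q)): backdoor, adjust for {L}.

desc(Q)\{Q}={A,G,M}; candidates ⊆ {L}.
size 0: {}; under {} Q still reaches {A,G,L,M} ∋ G.
{L}: Q⊥G given {L} in G with Q→· removed — back-door holds.
P(G|do(Q)) = Σ_{L} P(G|Q,L)·P(L).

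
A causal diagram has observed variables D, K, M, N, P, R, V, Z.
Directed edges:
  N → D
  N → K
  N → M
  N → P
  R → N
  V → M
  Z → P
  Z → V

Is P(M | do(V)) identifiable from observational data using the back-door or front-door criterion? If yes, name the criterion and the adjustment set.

P(M|do(V)): backdoor, adjust for ∅.

desc(V)\{V}={M}; candidates ⊆ {D,K,N,P,R,Z}.
∅: V⊥M given ∅ in G with V→· removed — back-door holds.
P(M|do(V)) = P(M|V) — no adjustment needed.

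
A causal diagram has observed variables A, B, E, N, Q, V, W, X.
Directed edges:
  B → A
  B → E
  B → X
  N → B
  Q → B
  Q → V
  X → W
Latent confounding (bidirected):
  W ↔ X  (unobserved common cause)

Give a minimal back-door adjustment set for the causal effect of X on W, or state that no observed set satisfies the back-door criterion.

desc(X)\{X}={W}; candidates ⊆ {A,B,E,N,Q,V}.
X↔W: latent back-door arc(s) into X.
size 0: {}; under {} X still reaches {A,B,E,N,Q,V,W} ∋ W.
size 1: {A}, {B}, {E} …(+3); under {A} X still reaches {B,E,N,Q,V,W} ∋ W.
size 2: {A,B}, {A,E}, {A,N} …(+12); under {A,B} X still reaches {W} ∋ W.
X↔W cannot be blocked by any observed set — no back-door set.

X→W: no observed back-door set.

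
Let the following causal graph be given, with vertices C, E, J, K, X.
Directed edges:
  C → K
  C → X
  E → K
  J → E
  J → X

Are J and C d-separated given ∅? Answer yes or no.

Yes — J ⊥ C | ∅.

Bayes-Ball from J | ∅ reaches {E,K,X}.
C ∉ reach(J|∅) ⇒ J ⊥ C | ∅.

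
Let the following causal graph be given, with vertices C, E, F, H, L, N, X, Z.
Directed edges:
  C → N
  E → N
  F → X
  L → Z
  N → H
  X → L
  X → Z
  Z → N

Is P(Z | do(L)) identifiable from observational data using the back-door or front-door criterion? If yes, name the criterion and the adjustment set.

desc(L)\{L}={H,N,Z}; candidates ⊆ {C,E,F,X}.
size 0: {}; under {} L still reaches {F,H,N,X,Z} ∋ Z.
{X}: L⊥Z given {X} in G with L→· removed — back-door holds.
P(Z|do(L)) = Σ_{X} P(Z|L,X)·P(X).

P(Z|do(L)): backdoor, adjust for {X}.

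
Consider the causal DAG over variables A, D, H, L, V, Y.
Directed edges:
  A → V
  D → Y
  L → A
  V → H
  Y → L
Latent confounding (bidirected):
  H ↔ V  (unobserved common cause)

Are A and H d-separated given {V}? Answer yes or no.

Bayes-Ball from A | {V} reaches {D,H,L,Y}.
H ∈ reach(A|{V}) ⇒ A ⊥̸ H | {V}.

No — A and H are d-connected given {V}.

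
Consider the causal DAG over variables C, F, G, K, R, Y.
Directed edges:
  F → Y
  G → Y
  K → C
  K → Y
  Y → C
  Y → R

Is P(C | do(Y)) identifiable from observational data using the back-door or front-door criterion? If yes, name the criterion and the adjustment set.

P(C|do(Y)): backdoor, adjust for {K}.

desc(Y)\{Y}={C,R}; candidates ⊆ {F,G,K}.
size 0: {}; under {} Y still reaches {C,F,G,K} ∋ C.
{K}: Y⊥C given {K} in G with Y→· removed — back-door holds.
P(C|do(Y)) = Σ_{K} P(C|Y,K)·P(K).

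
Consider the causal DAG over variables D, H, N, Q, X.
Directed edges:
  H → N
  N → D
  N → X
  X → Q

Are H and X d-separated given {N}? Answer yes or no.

Yes — H ⊥ X | {N}.

Bayes-Ball from H | {N} reaches ∅.
X ∉ reach(H|{N}) ⇒ H ⊥ X | {N}.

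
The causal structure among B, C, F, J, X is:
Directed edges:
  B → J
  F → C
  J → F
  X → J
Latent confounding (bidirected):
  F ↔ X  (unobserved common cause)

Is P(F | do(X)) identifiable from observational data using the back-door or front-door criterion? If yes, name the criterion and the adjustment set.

P(F|do(X)): frontdoor, adjust for {J}.

desc(X)\{X}={C,F,J}; candidates ⊆ {B}.
X↔F: latent back-door arc(s) into X.
size 0: {}; under {} X still reaches {C,F} ∋ F.
size 1: {B}; under {B} X still reaches {C,F} ∋ F.
X↔F cannot be blocked by any observed set — no back-door set.
{J}: (i) intercepts every directed X→F path; (ii) no back-door X→{J}; (iii) {X} blocks every back-door {J}→F. Front-door holds.
P(F|do(X)) = Σ_{J} P(J|X) Σ_{X'} P(F|J,X')P(X').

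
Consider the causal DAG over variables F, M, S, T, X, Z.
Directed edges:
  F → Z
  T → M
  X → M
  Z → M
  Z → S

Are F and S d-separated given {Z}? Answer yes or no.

Bayes-Ball from F | {Z} reaches ∅.
S ∉ reach(F|{Z}) ⇒ F ⊥ S | {Z}.

Yes — F ⊥ S | {Z}.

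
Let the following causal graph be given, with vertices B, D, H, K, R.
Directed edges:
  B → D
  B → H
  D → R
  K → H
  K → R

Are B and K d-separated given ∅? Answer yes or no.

Bayes-Ball from B | ∅ reaches {D,H,R}.
K ∉ reach(B|∅) ⇒ B ⊥ K | ∅.

Yes — B ⊥ K | ∅.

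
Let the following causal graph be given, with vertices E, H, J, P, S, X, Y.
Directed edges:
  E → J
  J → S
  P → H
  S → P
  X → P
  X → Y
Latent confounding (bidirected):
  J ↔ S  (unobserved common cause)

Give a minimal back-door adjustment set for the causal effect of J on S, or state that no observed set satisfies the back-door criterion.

desc(J)\{J}={H,P,S}; candidates ⊆ {E,X,Y}.
J↔S: latent back-door arc(s) into J.
size 0: {}; under {} J still reaches {E,H,P,S} ∋ S.
size 1: {E}, {X}, {Y}; under {E} J still reaches {H,P,S} ∋ S.
size 2: {E,X}, {E,Y}, {X,Y}; under {E,X} J still reaches {H,P,S} ∋ S.
J↔S cannot be blocked by any observed set — no back-door set.

J→S: no observed back-door set.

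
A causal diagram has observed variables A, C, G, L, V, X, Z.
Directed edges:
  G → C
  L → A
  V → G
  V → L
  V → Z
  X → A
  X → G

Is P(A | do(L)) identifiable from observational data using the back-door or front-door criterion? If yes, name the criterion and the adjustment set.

desc(L)\{L}={A}; candidates ⊆ {C,G,V,X,Z}.
∅: L⊥A given ∅ in G with L→· removed — back-door holds.
P(A|do(L)) = P(A|L) — no adjustment needed.

P(A|do(L)): backdoor, adjust for ∅.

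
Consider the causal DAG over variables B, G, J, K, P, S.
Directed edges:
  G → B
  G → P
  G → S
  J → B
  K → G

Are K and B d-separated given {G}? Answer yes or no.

Yes — K ⊥ B | {G}.

Bayes-Ball from K | {G} reaches ∅.
B ∉ reach(K|{G}) ⇒ K ⊥ B | {G}.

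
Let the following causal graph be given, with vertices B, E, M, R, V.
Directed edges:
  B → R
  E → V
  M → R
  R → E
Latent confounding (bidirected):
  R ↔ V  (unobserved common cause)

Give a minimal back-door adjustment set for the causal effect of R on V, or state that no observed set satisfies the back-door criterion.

R→V: no observed back-door set.

desc(R)\{R}={E,V}; candidates ⊆ {B,M}.
R↔V: latent back-door arc(s) into R.
size 0: {}; under {} R still reaches {B,M,V} ∋ V.
size 1: {B}, {M}; under {B} R still reaches {M,V} ∋ V.
size 2: {B,M}; under {B,M} R still reaches {V} ∋ V.
R↔V cannot be blocked by any observed set — no back-door set.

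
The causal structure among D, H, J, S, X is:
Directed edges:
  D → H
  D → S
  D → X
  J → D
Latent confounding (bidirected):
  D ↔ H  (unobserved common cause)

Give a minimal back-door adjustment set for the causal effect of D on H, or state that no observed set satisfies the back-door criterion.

desc(D)\{D}={H,S,X}; candidates ⊆ {J}.
D↔H: latent back-door arc(s) into D.
size 0: {}; under {} D still reaches {H,J} ∋ H.
size 1: {J}; under {J} D still reaches {H} ∋ H.
D↔H cannot be blocked by any observed set — no back-door set.

D→H: no observed back-door set.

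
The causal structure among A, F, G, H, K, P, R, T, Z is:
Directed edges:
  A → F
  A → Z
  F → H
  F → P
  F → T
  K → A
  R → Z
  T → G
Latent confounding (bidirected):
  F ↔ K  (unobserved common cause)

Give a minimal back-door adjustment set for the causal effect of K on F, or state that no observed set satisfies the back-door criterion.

K→F: no observed back-door set.

desc(K)\{K}={A,F,G,H,P,T,Z}; candidates ⊆ {R}.
K↔F: latent back-door arc(s) into K.
size 0: {}; under {} K still reaches {F,G,H,P,T} ∋ F.
size 1: {R}; under {R} K still reaches {F,G,H,P,T} ∋ F.
K↔F cannot be blocked by any observed set — no back-door set.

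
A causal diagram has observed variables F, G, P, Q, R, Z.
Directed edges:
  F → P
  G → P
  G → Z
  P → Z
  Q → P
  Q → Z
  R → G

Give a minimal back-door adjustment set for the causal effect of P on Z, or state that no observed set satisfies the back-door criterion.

P→Z: minimal back-door set {G, Q}.

desc(P)\{P}={Z}; candidates ⊆ {F,G,Q,R}.
size 0: {}; under {} P still reaches {F,G,Q,R,Z} ∋ Z.
size 1: {F}, {G}, {Q} …(+1); under {F} P still reaches {G,Q,R,Z} ∋ Z.
{G,Q}: P⊥Z given {G,Q} in G with P→· removed — back-door holds.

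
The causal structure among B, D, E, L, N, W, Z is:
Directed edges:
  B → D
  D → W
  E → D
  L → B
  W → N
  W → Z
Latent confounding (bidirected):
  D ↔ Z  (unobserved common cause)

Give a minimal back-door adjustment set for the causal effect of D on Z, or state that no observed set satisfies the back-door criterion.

desc(D)\{D}={N,W,Z}; candidates ⊆ {B,E,L}.
D↔Z: latent back-door arc(s) into D.
size 0: {}; under {} D still reaches {B,E,L,Z} ∋ Z.
size 1: {B}, {E}, {L}; under {B} D still reaches {E,Z} ∋ Z.
size 2: {B,E}, {B,L}, {E,L}; under {B,E} D still reaches {Z} ∋ Z.
D↔Z cannot be blocked by any observed set — no back-door set.

D→Z: no observed back-door set.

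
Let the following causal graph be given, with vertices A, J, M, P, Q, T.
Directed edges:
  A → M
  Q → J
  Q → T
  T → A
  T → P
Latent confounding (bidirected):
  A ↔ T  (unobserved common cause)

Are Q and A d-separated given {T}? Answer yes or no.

No — Q and A are d-connected given {T}.

Bayes-Ball from Q | {T} reaches {A,J,M}.
A ∈ reach(Q|{T}) ⇒ Q ⊥̸ A | {T}.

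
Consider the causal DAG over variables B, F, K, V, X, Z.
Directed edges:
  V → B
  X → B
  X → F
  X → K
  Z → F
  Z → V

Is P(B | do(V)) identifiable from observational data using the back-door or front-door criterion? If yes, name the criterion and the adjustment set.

desc(V)\{V}={B}; candidates ⊆ {F,K,X,Z}.
∅: V⊥B given ∅ in G with V→· removed — back-door holds.
P(B|do(V)) = P(B|V) — no adjustment needed.

P(B|do(V)): backdoor, adjust for ∅.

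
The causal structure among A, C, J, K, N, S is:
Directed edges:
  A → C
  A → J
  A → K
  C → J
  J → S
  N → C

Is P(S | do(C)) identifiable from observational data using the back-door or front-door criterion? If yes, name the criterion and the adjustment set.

P(S|do(C)): backdoor, adjust for {A}.

desc(C)\{C}={J,S}; candidates ⊆ {A,K,N}.
size 0: {}; under {} C still reaches {A,J,K,N,S} ∋ S.
{A}: C⊥S given {A} in G with C→· removed — back-door holds.
P(S|do(C)) = Σ_{A} P(S|C,A)·P(A).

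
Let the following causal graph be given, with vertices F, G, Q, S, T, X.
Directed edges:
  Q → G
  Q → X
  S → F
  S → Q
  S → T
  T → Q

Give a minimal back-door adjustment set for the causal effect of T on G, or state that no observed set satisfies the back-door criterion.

T→G: minimal back-door set {S}.

desc(T)\{T}={G,Q,X}; candidates ⊆ {F,S}.
size 0: {}; under {} T still reaches {F,G,Q,S,X} ∋ G.
{S}: T⊥G given {S} in G with T→· removed — back-door holds.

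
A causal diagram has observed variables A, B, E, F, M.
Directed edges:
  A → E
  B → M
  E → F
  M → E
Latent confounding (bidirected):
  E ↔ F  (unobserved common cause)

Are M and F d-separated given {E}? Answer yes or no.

Bayes-Ball from M | {E} reaches {A,B,F}.
F ∈ reach(M|{E}) ⇒ M ⊥̸ F | {E}.

No — M and F are d-connected given {E}.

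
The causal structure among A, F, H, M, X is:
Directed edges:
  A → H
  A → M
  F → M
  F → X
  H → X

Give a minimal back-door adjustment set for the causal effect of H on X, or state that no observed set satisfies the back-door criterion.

H→X: minimal back-door set ∅.

desc(H)\{H}={X}; candidates ⊆ {A,F,M}.
∅: H⊥X given ∅ in G with H→· removed — back-door holds.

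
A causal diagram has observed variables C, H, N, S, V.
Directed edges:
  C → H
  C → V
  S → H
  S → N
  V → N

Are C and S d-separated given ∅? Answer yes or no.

Bayes-Ball from C | ∅ reaches {H,N,V}.
S ∉ reach(C|∅) ⇒ C ⊥ S | ∅.

Yes — C ⊥ S | ∅.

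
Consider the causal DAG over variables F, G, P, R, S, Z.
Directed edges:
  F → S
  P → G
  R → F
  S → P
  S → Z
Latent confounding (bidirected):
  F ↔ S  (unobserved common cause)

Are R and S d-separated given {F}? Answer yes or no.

Bayes-Ball from R | {F} reaches {G,P,S,Z}.
S ∈ reach(R|{F}) ⇒ R ⊥̸ S | {F}.

No — R and S are d-connected given {F}.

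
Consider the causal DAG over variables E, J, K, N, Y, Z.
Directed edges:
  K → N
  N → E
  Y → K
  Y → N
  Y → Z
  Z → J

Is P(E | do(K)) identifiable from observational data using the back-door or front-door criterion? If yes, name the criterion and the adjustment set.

desc(K)\{K}={E,N}; candidates ⊆ {J,Y,Z}.
size 0: {}; under {} K still reaches {E,J,N,Y,Z} ∋ E.
{Y}: K⊥E given {Y} in G with K→· removed — back-door holds.
P(E|do(K)) = Σ_{Y} P(E|K,Y)·P(Y).

P(E|do(K)): backdoor, adjust for {Y}.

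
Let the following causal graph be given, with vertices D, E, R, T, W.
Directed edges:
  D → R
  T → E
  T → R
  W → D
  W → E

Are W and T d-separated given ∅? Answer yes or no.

Yes — W ⊥ T | ∅.

Bayes-Ball from W | ∅ reaches {D,E,R}.
T ∉ reach(W|∅) ⇒ W ⊥ T | ∅.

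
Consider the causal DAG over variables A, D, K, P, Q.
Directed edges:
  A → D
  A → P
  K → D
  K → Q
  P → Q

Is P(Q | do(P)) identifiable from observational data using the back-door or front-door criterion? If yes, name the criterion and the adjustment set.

desc(P)\{P}={Q}; candidates ⊆ {A,D,K}.
∅: P⊥Q given ∅ in G with P→· removed — back-door holds.
P(Q|do(P)) = P(Q|P) — no adjustment needed.

P(Q|do(P)): backdoor, adjust for ∅.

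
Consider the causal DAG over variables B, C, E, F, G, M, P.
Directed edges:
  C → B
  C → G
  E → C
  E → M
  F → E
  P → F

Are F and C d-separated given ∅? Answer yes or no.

No — F and C are d-connected given ∅.

Bayes-Ball from F | ∅ reaches {B,C,E,G,M,P}.
C ∈ reach(F|∅) ⇒ F ⊥̸ C | ∅.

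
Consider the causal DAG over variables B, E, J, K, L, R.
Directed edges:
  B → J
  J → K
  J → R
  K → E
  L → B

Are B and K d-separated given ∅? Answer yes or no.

Bayes-Ball from B | ∅ reaches {E,J,K,L,R}.
K ∈ reach(B|∅) ⇒ B ⊥̸ K | ∅.

No — B and K are d-connected given ∅.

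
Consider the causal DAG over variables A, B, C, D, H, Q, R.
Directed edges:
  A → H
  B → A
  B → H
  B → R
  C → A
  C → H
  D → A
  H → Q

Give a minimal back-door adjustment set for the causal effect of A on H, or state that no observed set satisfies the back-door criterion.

A→H: minimal back-door set {B, C}.

desc(A)\{A}={H,Q}; candidates ⊆ {B,C,D,R}.
size 0: {}; under {} A still reaches {B,C,D,H,Q,R} ∋ H.
size 1: {B}, {C}, {D} …(+1); under {B} A still reaches {C,D,H,Q} ∋ H.
{B,C}: A⊥H given {B,C} in G with A→· removed — back-door holds.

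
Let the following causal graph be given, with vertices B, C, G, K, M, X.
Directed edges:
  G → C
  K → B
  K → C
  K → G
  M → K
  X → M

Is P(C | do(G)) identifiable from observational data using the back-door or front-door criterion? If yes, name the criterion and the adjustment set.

desc(G)\{G}={C}; candidates ⊆ {B,K,M,X}.
size 0: {}; under {} G still reaches {B,C,K,M,X} ∋ C.
{K}: G⊥C given {K} in G with G→· removed — back-door holds.
P(C|do(G)) = Σ_{K} P(C|G,K)·P(K).

P(C|do(G)): backdoor, adjust for {K}.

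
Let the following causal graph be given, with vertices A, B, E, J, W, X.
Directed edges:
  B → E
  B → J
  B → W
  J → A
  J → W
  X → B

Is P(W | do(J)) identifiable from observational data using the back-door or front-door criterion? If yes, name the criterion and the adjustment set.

P(W|do(J)): backdoor, adjust for {B}.

desc(J)\{J}={A,W}; candidates ⊆ {B,E,X}.
size 0: {}; under {} J still reaches {B,E,W,X} ∋ W.
{B}: J⊥W given {B} in G with J→· removed — back-door holds.
P(W|do(J)) = Σ_{B} P(W|J,B)·P(B).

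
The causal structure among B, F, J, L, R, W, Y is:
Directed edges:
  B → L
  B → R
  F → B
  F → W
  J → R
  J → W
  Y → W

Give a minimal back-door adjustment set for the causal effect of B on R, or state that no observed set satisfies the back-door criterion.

desc(B)\{B}={L,R}; candidates ⊆ {F,J,W,Y}.
∅: B⊥R given ∅ in G with B→· removed — back-door holds.

B→R: minimal back-door set ∅.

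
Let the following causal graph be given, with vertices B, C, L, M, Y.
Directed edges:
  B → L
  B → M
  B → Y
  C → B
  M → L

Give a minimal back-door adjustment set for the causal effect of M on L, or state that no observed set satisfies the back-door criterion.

desc(M)\{M}={L}; candidates ⊆ {B,C,Y}.
size 0: {}; under {} M still reaches {B,C,L,Y} ∋ L.
{B}: M⊥L given {B} in G with M→· removed — back-door holds.

M→L: minimal back-door set {B}.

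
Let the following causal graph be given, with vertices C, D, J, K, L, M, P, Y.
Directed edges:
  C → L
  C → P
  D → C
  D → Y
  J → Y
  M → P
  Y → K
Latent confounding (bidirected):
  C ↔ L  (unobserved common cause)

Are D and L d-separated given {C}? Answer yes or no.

No — D and L are d-connected given {C}.

Bayes-Ball from D | {C} reaches {K,L,Y}.
L ∈ reach(D|{C}) ⇒ D ⊥̸ L | {C}.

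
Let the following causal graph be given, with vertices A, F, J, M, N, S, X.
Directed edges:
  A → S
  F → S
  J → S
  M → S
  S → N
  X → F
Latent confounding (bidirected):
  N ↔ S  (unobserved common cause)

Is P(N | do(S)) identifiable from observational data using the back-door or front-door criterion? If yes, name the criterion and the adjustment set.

desc(S)\{S}={N}; candidates ⊆ {A,F,J,M,X}.
S↔N: latent back-door arc(s) into S.
size 0: {}; under {} S still reaches {A,F,J,M,N,X} ∋ N.
size 1: {A}, {F}, {J} …(+2); under {A} S still reaches {F,J,M,N,X} ∋ N.
size 2: {A,F}, {A,J}, {A,M} …(+7); under {A,F} S still reaches {J,M,N} ∋ N.
S↔N cannot be blocked by any observed set — no back-door set.
No mediator lies on a directed S→…→N path.
Neither criterion identifies P(N|do(S)) in this graph.

P(N|do(S)): not identifiable (no BD/FD set).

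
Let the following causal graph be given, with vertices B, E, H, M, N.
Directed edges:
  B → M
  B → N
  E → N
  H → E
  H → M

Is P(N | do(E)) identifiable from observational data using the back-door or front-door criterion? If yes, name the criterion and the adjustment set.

desc(E)\{E}={N}; candidates ⊆ {B,H,M}.
∅: E⊥N given ∅ in G with E→· removed — back-door holds.
P(N|do(E)) = P(N|E) — no adjustment needed.

P(N|do(E)): backdoor, adjust for ∅.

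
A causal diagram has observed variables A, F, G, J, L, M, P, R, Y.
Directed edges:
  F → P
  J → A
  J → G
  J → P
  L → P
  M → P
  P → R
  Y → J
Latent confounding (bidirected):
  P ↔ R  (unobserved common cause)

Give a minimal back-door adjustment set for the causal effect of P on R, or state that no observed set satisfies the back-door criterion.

P→R: no observed back-door set.

desc(P)\{P}={R}; candidates ⊆ {A,F,G,J,L,M,Y}.
P↔R: latent back-door arc(s) into P.
size 0: {}; under {} P still reaches {A,F,G,J,L,M,R,Y} ∋ R.
size 1: {A}, {F}, {G} …(+4); under {A} P still reaches {F,G,J,L,M,R,Y} ∋ R.
size 2: {A,F}, {A,G}, {A,J} …(+18); under {A,F} P still reaches {G,J,L,M,R,Y} ∋ R.
P↔R cannot be blocked by any observed set — no back-door set.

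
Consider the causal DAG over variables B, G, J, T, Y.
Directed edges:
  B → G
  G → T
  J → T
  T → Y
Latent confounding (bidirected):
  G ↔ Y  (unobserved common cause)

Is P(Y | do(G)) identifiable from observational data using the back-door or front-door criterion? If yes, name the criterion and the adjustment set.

desc(G)\{G}={T,Y}; candidates ⊆ {B,J}.
G↔Y: latent back-door arc(s) into G.
size 0: {}; under {} G still reaches {B,Y} ∋ Y.
size 1: {B}, {J}; under {B} G still reaches {Y} ∋ Y.
size 2: {B,J}; under {B,J} G still reaches {Y} ∋ Y.
G↔Y cannot be blocked by any observed set — no back-door set.
{T}: (i) intercepts every directed G→Y path; (ii) no back-door G→{T}; (iii) {G} blocks every back-door {T}→Y. Front-door holds.
P(Y|do(G)) = Σ_{T} P(T|G) Σ_{G'} P(Y|T,G')P(G').

P(Y|do(G)): frontdoor, adjust for {T}.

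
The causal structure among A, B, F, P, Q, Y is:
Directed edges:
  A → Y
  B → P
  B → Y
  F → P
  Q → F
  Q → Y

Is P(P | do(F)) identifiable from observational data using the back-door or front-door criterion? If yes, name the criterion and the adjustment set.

P(P|do(F)): backdoor, adjust for ∅.

desc(F)\{F}={P}; candidates ⊆ {A,B,Q,Y}.
∅: F⊥P given ∅ in G with F→· removed — back-door holds.
P(P|do(F)) = P(P|F) — no adjustment needed.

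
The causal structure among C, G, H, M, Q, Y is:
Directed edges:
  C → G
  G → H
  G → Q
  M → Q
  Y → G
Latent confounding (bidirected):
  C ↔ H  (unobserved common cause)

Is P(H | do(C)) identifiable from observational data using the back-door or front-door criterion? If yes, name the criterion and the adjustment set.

P(H|do(C)): frontdoor, adjust for {G}.

desc(C)\{C}={G,H,Q}; candidates ⊆ {M,Y}.
C↔H: latent back-door arc(s) into C.
size 0: {}; under {} C still reaches {H} ∋ H.
size 1: {M}, {Y}; under {M} C still reaches {H} ∋ H.
size 2: {M,Y}; under {M,Y} C still reaches {H} ∋ H.
C↔H cannot be blocked by any observed set — no back-door set.
{G}: (i) intercepts every directed C→H path; (ii) no back-door C→{G}; (iii) {C} blocks every back-door {G}→H. Front-door holds.
P(H|do(C)) = Σ_{G} P(G|C) Σ_{C'} P(H|G,C')P(C').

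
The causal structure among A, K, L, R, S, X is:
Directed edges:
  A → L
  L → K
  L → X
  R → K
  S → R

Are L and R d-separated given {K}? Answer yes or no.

No — L and R are d-connected given {K}.

Bayes-Ball from L | {K} reaches {A,R,S,X}.
R ∈ reach(L|{K}) ⇒ L ⊥̸ R | {K}.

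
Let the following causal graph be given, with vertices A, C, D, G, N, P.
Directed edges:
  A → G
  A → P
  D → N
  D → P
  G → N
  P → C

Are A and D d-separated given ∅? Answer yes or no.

Yes — A ⊥ D | ∅.

Bayes-Ball from A | ∅ reaches {C,G,N,P}.
D ∉ reach(A|∅) ⇒ A ⊥ D | ∅.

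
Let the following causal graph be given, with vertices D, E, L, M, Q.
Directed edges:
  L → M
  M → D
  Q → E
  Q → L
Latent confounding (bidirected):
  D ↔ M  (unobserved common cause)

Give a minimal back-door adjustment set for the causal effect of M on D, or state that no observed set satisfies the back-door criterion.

M→D: no observed back-door set.

desc(M)\{M}={D}; candidates ⊆ {E,L,Q}.
M↔D: latent back-door arc(s) into M.
size 0: {}; under {} M still reaches {D,E,L,Q} ∋ D.
size 1: {E}, {L}, {Q}; under {E} M still reaches {D,L,Q} ∋ D.
size 2: {E,L}, {E,Q}, {L,Q}; under {E,L} M still reaches {D} ∋ D.
M↔D cannot be blocked by any observed set — no back-door set.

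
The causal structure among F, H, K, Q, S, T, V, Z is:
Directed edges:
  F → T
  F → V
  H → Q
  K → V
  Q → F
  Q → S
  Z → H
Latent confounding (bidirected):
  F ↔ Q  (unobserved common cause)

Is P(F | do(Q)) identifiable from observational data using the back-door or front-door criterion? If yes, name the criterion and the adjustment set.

P(F|do(Q)): not identifiable (no BD/FD set).

desc(Q)\{Q}={F,S,T,V}; candidates ⊆ {H,K,Z}.
Q↔F: latent back-door arc(s) into Q.
size 0: {}; under {} Q still reaches {F,H,T,V,Z} ∋ F.
size 1: {H}, {K}, {Z}; under {H} Q still reaches {F,T,V} ∋ F.
size 2: {H,K}, {H,Z}, {K,Z}; under {H,K} Q still reaches {F,T,V} ∋ F.
Q↔F cannot be blocked by any observed set — no back-door set.
No mediator lies on a directed Q→…→F path.
Neither criterion identifies P(F|do(Q)) in this graph.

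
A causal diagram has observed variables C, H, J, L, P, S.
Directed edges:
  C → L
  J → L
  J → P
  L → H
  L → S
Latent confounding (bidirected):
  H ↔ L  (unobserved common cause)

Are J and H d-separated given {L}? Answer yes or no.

Bayes-Ball from J | {L} reaches {C,H,P}.
H ∈ reach(J|{L}) ⇒ J ⊥̸ H | {L}.

No — J and H are d-connected given {L}.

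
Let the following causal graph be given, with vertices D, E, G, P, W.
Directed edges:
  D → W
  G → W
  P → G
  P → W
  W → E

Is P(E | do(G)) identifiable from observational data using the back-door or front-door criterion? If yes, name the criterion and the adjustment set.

desc(G)\{G}={E,W}; candidates ⊆ {D,P}.
size 0: {}; under {} G still reaches {E,P,W} ∋ E.
{P}: G⊥E given {P} in G with G→· removed — back-door holds.
P(E|do(G)) = Σ_{P} P(E|G,P)·P(P).

P(E|do(G)): backdoor, adjust for {P}.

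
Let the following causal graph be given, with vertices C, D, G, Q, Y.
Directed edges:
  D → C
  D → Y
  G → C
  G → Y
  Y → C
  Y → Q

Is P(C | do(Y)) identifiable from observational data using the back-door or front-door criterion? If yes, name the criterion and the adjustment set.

desc(Y)\{Y}={C,Q}; candidates ⊆ {D,G}.
size 0: {}; under {} Y still reaches {C,D,G} ∋ C.
size 1: {D}, {G}; under {D} Y still reaches {C,G} ∋ C.
{D,G}: Y⊥C given {D,G} in G with Y→· removed — back-door holds.
P(C|do(Y)) = Σ_{D,G} P(C|Y,D,G)·P(D,G).

P(C|do(Y)): backdoor, adjust for {D, G}.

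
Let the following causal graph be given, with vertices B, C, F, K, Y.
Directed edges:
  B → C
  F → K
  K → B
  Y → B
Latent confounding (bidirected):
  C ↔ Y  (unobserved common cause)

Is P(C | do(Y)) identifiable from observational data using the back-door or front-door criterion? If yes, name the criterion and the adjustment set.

desc(Y)\{Y}={B,C}; candidates ⊆ {F,K}.
Y↔C: latent back-door arc(s) into Y.
size 0: {}; under {} Y still reaches {C} ∋ C.
size 1: {F}, {K}; under {F} Y still reaches {C} ∋ C.
size 2: {F,K}; under {F,K} Y still reaches {C} ∋ C.
Y↔C cannot be blocked by any observed set — no back-door set.
{B}: (i) intercepts every directed Y→C path; (ii) no back-door Y→{B}; (iii) {Y} blocks every back-door {B}→C. Front-door holds.
P(C|do(Y)) = Σ_{B} P(B|Y) Σ_{Y'} P(C|B,Y')P(Y').

P(C|do(Y)): frontdoor, adjust for {B}.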